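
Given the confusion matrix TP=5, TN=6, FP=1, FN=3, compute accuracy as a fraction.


Accuracy = (TP + TN) / (TP + TN + FP + FN)
TP + TN = 5 + 6 = 11
Total = 5 + 6 + 1 + 3 = 15
Accuracy = 11 / 15 = 11/15

11/15


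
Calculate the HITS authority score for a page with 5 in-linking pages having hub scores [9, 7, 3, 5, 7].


Authority = sum of hub scores of in-linkers
In-link 1: hub score = 9
In-link 2: hub score = 7
In-link 3: hub score = 3
In-link 4: hub score = 5
In-link 5: hub score = 7
Authority = 9 + 7 + 3 + 5 + 7 = 31

31


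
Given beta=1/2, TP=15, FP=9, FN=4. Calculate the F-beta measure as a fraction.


P = TP/(TP+FP) = 15/24 = 5/8
R = TP/(TP+FN) = 15/19 = 15/19
beta^2 = 1/2^2 = 1/4
(1 + beta^2) = 5/4
Numerator = (1+beta^2)*P*R = 375/608
Denominator = beta^2*P + R = 5/32 + 15/19 = 575/608
F_beta = 15/23

15/23


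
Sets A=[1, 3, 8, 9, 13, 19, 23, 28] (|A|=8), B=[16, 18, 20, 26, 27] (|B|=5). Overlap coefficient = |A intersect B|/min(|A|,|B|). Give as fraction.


A intersect B = []
|A intersect B| = 0
min(|A|, |B|) = min(8, 5) = 5
Overlap = 0 / 5 = 0

0


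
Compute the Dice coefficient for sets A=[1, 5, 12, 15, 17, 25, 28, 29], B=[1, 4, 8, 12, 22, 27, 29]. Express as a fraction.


A intersect B = [1, 12, 29]
|A intersect B| = 3
|A| = 8, |B| = 7
Dice = 2*3 / (8+7)
= 6 / 15 = 2/5

2/5


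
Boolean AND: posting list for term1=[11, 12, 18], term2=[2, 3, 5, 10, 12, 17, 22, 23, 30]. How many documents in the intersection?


Boolean AND: find intersection of posting lists
term1 docs: [11, 12, 18]
term2 docs: [2, 3, 5, 10, 12, 17, 22, 23, 30]
Intersection: [12]
|intersection| = 1

1


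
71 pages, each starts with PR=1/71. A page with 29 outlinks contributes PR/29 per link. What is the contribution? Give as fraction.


Initial PR = 1/71 = 1/71
Outlinks = 29
Contribution per link = PR / outlinks
= 1/71 / 29
= 1/2059

1/2059


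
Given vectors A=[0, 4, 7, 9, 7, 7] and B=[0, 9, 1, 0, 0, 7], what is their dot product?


Dot product = sum of element-wise products
A[0]*B[0] = 0*0 = 0
A[1]*B[1] = 4*9 = 36
A[2]*B[2] = 7*1 = 7
A[3]*B[3] = 9*0 = 0
A[4]*B[4] = 7*0 = 0
A[5]*B[5] = 7*7 = 49
Sum = 0 + 36 + 7 + 0 + 0 + 49 = 92

92


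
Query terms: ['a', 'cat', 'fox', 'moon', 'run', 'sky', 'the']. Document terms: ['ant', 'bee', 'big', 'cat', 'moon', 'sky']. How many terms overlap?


Query terms: ['a', 'cat', 'fox', 'moon', 'run', 'sky', 'the']
Document terms: ['ant', 'bee', 'big', 'cat', 'moon', 'sky']
Common terms: ['cat', 'moon', 'sky']
Overlap count = 3

3


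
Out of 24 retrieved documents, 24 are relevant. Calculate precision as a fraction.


Precision = relevant_retrieved / total_retrieved
= 24 / 24
= 24 / (24 + 0)
= 1

1


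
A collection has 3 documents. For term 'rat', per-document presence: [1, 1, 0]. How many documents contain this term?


Checking each document for 'rat':
Doc 1: present
Doc 2: present
Doc 3: absent
df = sum of presences = 1 + 1 + 0 = 2

2


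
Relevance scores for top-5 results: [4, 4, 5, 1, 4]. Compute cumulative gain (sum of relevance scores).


Cumulative Gain = sum of relevance scores
Position 1: rel=4, running sum=4
Position 2: rel=4, running sum=8
Position 3: rel=5, running sum=13
Position 4: rel=1, running sum=14
Position 5: rel=4, running sum=18
CG = 18

18


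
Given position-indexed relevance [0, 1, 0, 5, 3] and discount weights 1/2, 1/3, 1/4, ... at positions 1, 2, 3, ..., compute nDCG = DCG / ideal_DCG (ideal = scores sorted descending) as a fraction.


Position discount weights w_i = 1/(i+1) for i=1..5:
Weights = [1/2, 1/3, 1/4, 1/5, 1/6]
Actual relevance: [0, 1, 0, 5, 3]
DCG = 0/2 + 1/3 + 0/4 + 5/5 + 3/6 = 11/6
Ideal relevance (sorted desc): [5, 3, 1, 0, 0]
Ideal DCG = 5/2 + 3/3 + 1/4 + 0/5 + 0/6 = 15/4
nDCG = DCG / ideal_DCG = 11/6 / 15/4 = 22/45

22/45


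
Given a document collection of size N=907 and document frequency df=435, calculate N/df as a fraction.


IDF ratio = N / df
= 907 / 435
= 907/435

907/435


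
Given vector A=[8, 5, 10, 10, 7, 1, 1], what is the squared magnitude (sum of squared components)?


|A|^2 = sum of squared components
A[0]^2 = 8^2 = 64
A[1]^2 = 5^2 = 25
A[2]^2 = 10^2 = 100
A[3]^2 = 10^2 = 100
A[4]^2 = 7^2 = 49
A[5]^2 = 1^2 = 1
A[6]^2 = 1^2 = 1
Sum = 64 + 25 + 100 + 100 + 49 + 1 + 1 = 340

340


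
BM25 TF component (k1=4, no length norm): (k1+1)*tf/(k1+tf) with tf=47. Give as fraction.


BM25 TF component = (k1+1)*tf / (k1+tf)
k1 = 4, tf = 47
Numerator = (4+1)*47 = 235
Denominator = 4 + 47 = 51
= 235/51 = 235/51

235/51


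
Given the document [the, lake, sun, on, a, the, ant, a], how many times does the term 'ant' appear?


Document has 8 words
Scanning for 'ant':
Found at positions: [6]
Count = 1

1


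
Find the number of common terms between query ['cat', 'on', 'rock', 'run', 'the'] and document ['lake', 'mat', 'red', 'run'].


Query terms: ['cat', 'on', 'rock', 'run', 'the']
Document terms: ['lake', 'mat', 'red', 'run']
Common terms: ['run']
Overlap count = 1

1


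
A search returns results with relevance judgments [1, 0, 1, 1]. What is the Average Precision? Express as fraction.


Computing P@k for each relevant position:
Position 1: relevant, P@1 = 1/1 = 1
Position 2: not relevant
Position 3: relevant, P@3 = 2/3 = 2/3
Position 4: relevant, P@4 = 3/4 = 3/4
Sum of P@k = 1 + 2/3 + 3/4 = 29/12
AP = 29/12 / 3 = 29/36

29/36


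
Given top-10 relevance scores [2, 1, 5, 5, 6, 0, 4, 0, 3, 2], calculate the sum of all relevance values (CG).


Cumulative Gain = sum of relevance scores
Position 1: rel=2, running sum=2
Position 2: rel=1, running sum=3
Position 3: rel=5, running sum=8
Position 4: rel=5, running sum=13
Position 5: rel=6, running sum=19
Position 6: rel=0, running sum=19
Position 7: rel=4, running sum=23
Position 8: rel=0, running sum=23
Position 9: rel=3, running sum=26
Position 10: rel=2, running sum=28
CG = 28

28


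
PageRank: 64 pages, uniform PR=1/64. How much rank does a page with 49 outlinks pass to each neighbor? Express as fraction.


Initial PR = 1/64 = 1/64
Outlinks = 49
Contribution per link = PR / outlinks
= 1/64 / 49
= 1/3136

1/3136


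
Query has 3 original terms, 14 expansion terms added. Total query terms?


Original terms: 3
Expansion terms: 14
Total = 3 + 14 = 17

17


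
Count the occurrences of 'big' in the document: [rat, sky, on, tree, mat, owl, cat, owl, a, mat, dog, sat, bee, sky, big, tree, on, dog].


Document has 18 words
Scanning for 'big':
Found at positions: [14]
Count = 1

1


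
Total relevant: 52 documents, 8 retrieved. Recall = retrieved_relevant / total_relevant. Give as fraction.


Recall = retrieved_relevant / total_relevant
= 8 / 52
= 8 / (8 + 44)
= 2/13

2/13


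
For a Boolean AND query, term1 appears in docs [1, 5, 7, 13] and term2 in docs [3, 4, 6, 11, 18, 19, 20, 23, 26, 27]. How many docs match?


Boolean AND: find intersection of posting lists
term1 docs: [1, 5, 7, 13]
term2 docs: [3, 4, 6, 11, 18, 19, 20, 23, 26, 27]
Intersection: []
|intersection| = 0

0


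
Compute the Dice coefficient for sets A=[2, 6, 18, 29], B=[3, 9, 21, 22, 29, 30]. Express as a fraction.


A intersect B = [29]
|A intersect B| = 1
|A| = 4, |B| = 6
Dice = 2*1 / (4+6)
= 2 / 10 = 1/5

1/5


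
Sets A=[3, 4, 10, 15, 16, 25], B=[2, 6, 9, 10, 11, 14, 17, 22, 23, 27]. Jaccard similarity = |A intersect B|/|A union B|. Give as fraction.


A intersect B = [10]
|A intersect B| = 1
A union B = [2, 3, 4, 6, 9, 10, 11, 14, 15, 16, 17, 22, 23, 25, 27]
|A union B| = 15
Jaccard = 1/15 = 1/15

1/15


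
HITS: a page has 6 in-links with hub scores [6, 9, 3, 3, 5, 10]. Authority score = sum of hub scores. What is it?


Authority = sum of hub scores of in-linkers
In-link 1: hub score = 6
In-link 2: hub score = 9
In-link 3: hub score = 3
In-link 4: hub score = 3
In-link 5: hub score = 5
In-link 6: hub score = 10
Authority = 6 + 9 + 3 + 3 + 5 + 10 = 36

36


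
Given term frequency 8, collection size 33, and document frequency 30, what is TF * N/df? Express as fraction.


TF * (N/df)
= 8 * (33/30)
= 8 * 11/10
= 44/5

44/5


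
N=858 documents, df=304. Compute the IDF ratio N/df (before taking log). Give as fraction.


IDF ratio = N / df
= 858 / 304
= 429/152

429/152


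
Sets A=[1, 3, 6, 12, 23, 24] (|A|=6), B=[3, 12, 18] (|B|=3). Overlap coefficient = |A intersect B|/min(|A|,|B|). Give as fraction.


A intersect B = [3, 12]
|A intersect B| = 2
min(|A|, |B|) = min(6, 3) = 3
Overlap = 2 / 3 = 2/3

2/3


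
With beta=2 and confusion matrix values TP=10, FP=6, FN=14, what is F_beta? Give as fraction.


P = TP/(TP+FP) = 10/16 = 5/8
R = TP/(TP+FN) = 10/24 = 5/12
beta^2 = 2^2 = 4
(1 + beta^2) = 5
Numerator = (1+beta^2)*P*R = 125/96
Denominator = beta^2*P + R = 5/2 + 5/12 = 35/12
F_beta = 25/56

25/56


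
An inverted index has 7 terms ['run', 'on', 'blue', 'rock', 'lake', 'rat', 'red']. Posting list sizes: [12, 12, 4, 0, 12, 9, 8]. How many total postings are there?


Summing posting list sizes:
'run': 12 postings
'on': 12 postings
'blue': 4 postings
'rock': 0 postings
'lake': 12 postings
'rat': 9 postings
'red': 8 postings
Total = 12 + 12 + 4 + 0 + 12 + 9 + 8 = 57

57


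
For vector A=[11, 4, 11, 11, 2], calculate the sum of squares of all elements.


|A|^2 = sum of squared components
A[0]^2 = 11^2 = 121
A[1]^2 = 4^2 = 16
A[2]^2 = 11^2 = 121
A[3]^2 = 11^2 = 121
A[4]^2 = 2^2 = 4
Sum = 121 + 16 + 121 + 121 + 4 = 383

383


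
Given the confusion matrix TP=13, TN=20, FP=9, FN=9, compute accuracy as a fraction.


Accuracy = (TP + TN) / (TP + TN + FP + FN)
TP + TN = 13 + 20 = 33
Total = 13 + 20 + 9 + 9 = 51
Accuracy = 33 / 51 = 11/17

11/17


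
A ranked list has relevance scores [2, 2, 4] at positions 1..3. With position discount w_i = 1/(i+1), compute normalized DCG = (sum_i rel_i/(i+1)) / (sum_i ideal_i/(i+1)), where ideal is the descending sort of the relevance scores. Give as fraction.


Position discount weights w_i = 1/(i+1) for i=1..3:
Weights = [1/2, 1/3, 1/4]
Actual relevance: [2, 2, 4]
DCG = 2/2 + 2/3 + 4/4 = 8/3
Ideal relevance (sorted desc): [4, 2, 2]
Ideal DCG = 4/2 + 2/3 + 2/4 = 19/6
nDCG = DCG / ideal_DCG = 8/3 / 19/6 = 16/19

16/19


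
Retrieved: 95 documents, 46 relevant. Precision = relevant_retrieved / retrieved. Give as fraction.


Precision = relevant_retrieved / total_retrieved
= 46 / 95
= 46 / (46 + 49)
= 46/95

46/95


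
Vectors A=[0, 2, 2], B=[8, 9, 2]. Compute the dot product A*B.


Dot product = sum of element-wise products
A[0]*B[0] = 0*8 = 0
A[1]*B[1] = 2*9 = 18
A[2]*B[2] = 2*2 = 4
Sum = 0 + 18 + 4 = 22

22


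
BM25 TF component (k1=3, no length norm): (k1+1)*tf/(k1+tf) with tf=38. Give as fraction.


BM25 TF component = (k1+1)*tf / (k1+tf)
k1 = 3, tf = 38
Numerator = (3+1)*38 = 152
Denominator = 3 + 38 = 41
= 152/41 = 152/41

152/41


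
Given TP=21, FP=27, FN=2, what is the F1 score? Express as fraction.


F1 = 2 * P * R / (P + R)
P = TP/(TP+FP) = 21/48 = 7/16
R = TP/(TP+FN) = 21/23 = 21/23
2 * P * R = 2 * 7/16 * 21/23 = 147/184
P + R = 7/16 + 21/23 = 497/368
F1 = 147/184 / 497/368 = 42/71

42/71


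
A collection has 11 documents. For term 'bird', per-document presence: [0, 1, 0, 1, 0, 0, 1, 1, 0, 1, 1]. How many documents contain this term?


Checking each document for 'bird':
Doc 1: absent
Doc 2: present
Doc 3: absent
Doc 4: present
Doc 5: absent
Doc 6: absent
Doc 7: present
Doc 8: present
Doc 9: absent
Doc 10: present
Doc 11: present
df = sum of presences = 0 + 1 + 0 + 1 + 0 + 0 + 1 + 1 + 0 + 1 + 1 = 6

6


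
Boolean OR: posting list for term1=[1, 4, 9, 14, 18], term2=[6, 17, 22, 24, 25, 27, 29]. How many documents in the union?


Boolean OR: find union of posting lists
term1 docs: [1, 4, 9, 14, 18]
term2 docs: [6, 17, 22, 24, 25, 27, 29]
Union: [1, 4, 6, 9, 14, 17, 18, 22, 24, 25, 27, 29]
|union| = 12

12


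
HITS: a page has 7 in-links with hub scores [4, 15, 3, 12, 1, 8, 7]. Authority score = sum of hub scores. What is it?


Authority = sum of hub scores of in-linkers
In-link 1: hub score = 4
In-link 2: hub score = 15
In-link 3: hub score = 3
In-link 4: hub score = 12
In-link 5: hub score = 1
In-link 6: hub score = 8
In-link 7: hub score = 7
Authority = 4 + 15 + 3 + 12 + 1 + 8 + 7 = 50

50


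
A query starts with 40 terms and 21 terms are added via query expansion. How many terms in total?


Original terms: 40
Expansion terms: 21
Total = 40 + 21 = 61

61


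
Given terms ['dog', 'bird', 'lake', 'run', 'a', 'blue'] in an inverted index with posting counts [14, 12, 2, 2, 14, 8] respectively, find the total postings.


Summing posting list sizes:
'dog': 14 postings
'bird': 12 postings
'lake': 2 postings
'run': 2 postings
'a': 14 postings
'blue': 8 postings
Total = 14 + 12 + 2 + 2 + 14 + 8 = 52

52


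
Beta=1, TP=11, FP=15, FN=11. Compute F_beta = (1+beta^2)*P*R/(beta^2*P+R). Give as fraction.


P = TP/(TP+FP) = 11/26 = 11/26
R = TP/(TP+FN) = 11/22 = 1/2
beta^2 = 1^2 = 1
(1 + beta^2) = 2
Numerator = (1+beta^2)*P*R = 11/26
Denominator = beta^2*P + R = 11/26 + 1/2 = 12/13
F_beta = 11/24

11/24


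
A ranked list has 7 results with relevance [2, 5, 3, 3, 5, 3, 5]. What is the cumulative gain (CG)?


Cumulative Gain = sum of relevance scores
Position 1: rel=2, running sum=2
Position 2: rel=5, running sum=7
Position 3: rel=3, running sum=10
Position 4: rel=3, running sum=13
Position 5: rel=5, running sum=18
Position 6: rel=3, running sum=21
Position 7: rel=5, running sum=26
CG = 26

26


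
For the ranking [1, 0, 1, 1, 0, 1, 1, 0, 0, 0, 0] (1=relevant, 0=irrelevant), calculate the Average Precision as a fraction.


Computing P@k for each relevant position:
Position 1: relevant, P@1 = 1/1 = 1
Position 2: not relevant
Position 3: relevant, P@3 = 2/3 = 2/3
Position 4: relevant, P@4 = 3/4 = 3/4
Position 5: not relevant
Position 6: relevant, P@6 = 4/6 = 2/3
Position 7: relevant, P@7 = 5/7 = 5/7
Position 8: not relevant
Position 9: not relevant
Position 10: not relevant
Position 11: not relevant
Sum of P@k = 1 + 2/3 + 3/4 + 2/3 + 5/7 = 319/84
AP = 319/84 / 5 = 319/420

319/420


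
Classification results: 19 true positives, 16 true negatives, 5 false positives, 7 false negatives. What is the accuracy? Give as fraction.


Accuracy = (TP + TN) / (TP + TN + FP + FN)
TP + TN = 19 + 16 = 35
Total = 19 + 16 + 5 + 7 = 47
Accuracy = 35 / 47 = 35/47

35/47


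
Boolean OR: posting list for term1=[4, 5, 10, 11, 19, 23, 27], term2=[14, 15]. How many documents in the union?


Boolean OR: find union of posting lists
term1 docs: [4, 5, 10, 11, 19, 23, 27]
term2 docs: [14, 15]
Union: [4, 5, 10, 11, 14, 15, 19, 23, 27]
|union| = 9

9


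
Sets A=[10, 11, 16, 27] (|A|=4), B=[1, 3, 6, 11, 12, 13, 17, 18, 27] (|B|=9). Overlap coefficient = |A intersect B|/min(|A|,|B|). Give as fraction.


A intersect B = [11, 27]
|A intersect B| = 2
min(|A|, |B|) = min(4, 9) = 4
Overlap = 2 / 4 = 1/2

1/2


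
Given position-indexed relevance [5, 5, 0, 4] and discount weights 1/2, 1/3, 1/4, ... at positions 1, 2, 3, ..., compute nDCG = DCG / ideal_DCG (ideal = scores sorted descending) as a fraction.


Position discount weights w_i = 1/(i+1) for i=1..4:
Weights = [1/2, 1/3, 1/4, 1/5]
Actual relevance: [5, 5, 0, 4]
DCG = 5/2 + 5/3 + 0/4 + 4/5 = 149/30
Ideal relevance (sorted desc): [5, 5, 4, 0]
Ideal DCG = 5/2 + 5/3 + 4/4 + 0/5 = 31/6
nDCG = DCG / ideal_DCG = 149/30 / 31/6 = 149/155

149/155


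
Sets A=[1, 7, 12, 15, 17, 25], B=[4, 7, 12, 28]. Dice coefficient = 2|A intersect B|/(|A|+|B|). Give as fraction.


A intersect B = [7, 12]
|A intersect B| = 2
|A| = 6, |B| = 4
Dice = 2*2 / (6+4)
= 4 / 10 = 2/5

2/5


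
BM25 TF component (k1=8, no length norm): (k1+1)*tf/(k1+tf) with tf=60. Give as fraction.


BM25 TF component = (k1+1)*tf / (k1+tf)
k1 = 8, tf = 60
Numerator = (8+1)*60 = 540
Denominator = 8 + 60 = 68
= 540/68 = 135/17

135/17


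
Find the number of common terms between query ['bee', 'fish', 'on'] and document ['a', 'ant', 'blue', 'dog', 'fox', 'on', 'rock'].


Query terms: ['bee', 'fish', 'on']
Document terms: ['a', 'ant', 'blue', 'dog', 'fox', 'on', 'rock']
Common terms: ['on']
Overlap count = 1

1


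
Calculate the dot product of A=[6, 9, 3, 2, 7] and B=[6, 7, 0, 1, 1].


Dot product = sum of element-wise products
A[0]*B[0] = 6*6 = 36
A[1]*B[1] = 9*7 = 63
A[2]*B[2] = 3*0 = 0
A[3]*B[3] = 2*1 = 2
A[4]*B[4] = 7*1 = 7
Sum = 36 + 63 + 0 + 2 + 7 = 108

108


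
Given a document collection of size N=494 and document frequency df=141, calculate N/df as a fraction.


IDF ratio = N / df
= 494 / 141
= 494/141

494/141


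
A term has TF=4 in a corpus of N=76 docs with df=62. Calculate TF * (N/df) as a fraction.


TF * (N/df)
= 4 * (76/62)
= 4 * 38/31
= 152/31

152/31


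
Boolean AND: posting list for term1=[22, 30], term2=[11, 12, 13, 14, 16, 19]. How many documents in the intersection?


Boolean AND: find intersection of posting lists
term1 docs: [22, 30]
term2 docs: [11, 12, 13, 14, 16, 19]
Intersection: []
|intersection| = 0

0


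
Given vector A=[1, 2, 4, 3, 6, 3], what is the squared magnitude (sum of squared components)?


|A|^2 = sum of squared components
A[0]^2 = 1^2 = 1
A[1]^2 = 2^2 = 4
A[2]^2 = 4^2 = 16
A[3]^2 = 3^2 = 9
A[4]^2 = 6^2 = 36
A[5]^2 = 3^2 = 9
Sum = 1 + 4 + 16 + 9 + 36 + 9 = 75

75


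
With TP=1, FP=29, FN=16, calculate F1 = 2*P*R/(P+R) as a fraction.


F1 = 2 * P * R / (P + R)
P = TP/(TP+FP) = 1/30 = 1/30
R = TP/(TP+FN) = 1/17 = 1/17
2 * P * R = 2 * 1/30 * 1/17 = 1/255
P + R = 1/30 + 1/17 = 47/510
F1 = 1/255 / 47/510 = 2/47

2/47


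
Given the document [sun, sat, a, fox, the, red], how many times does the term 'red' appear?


Document has 6 words
Scanning for 'red':
Found at positions: [5]
Count = 1

1


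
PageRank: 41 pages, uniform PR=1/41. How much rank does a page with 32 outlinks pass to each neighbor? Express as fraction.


Initial PR = 1/41 = 1/41
Outlinks = 32
Contribution per link = PR / outlinks
= 1/41 / 32
= 1/1312

1/1312


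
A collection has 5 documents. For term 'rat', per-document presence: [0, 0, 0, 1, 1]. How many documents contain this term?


Checking each document for 'rat':
Doc 1: absent
Doc 2: absent
Doc 3: absent
Doc 4: present
Doc 5: present
df = sum of presences = 0 + 0 + 0 + 1 + 1 = 2

2


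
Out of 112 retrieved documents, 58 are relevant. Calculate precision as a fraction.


Precision = relevant_retrieved / total_retrieved
= 58 / 112
= 58 / (58 + 54)
= 29/56

29/56


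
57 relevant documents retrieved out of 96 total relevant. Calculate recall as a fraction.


Recall = retrieved_relevant / total_relevant
= 57 / 96
= 57 / (57 + 39)
= 19/32

19/32


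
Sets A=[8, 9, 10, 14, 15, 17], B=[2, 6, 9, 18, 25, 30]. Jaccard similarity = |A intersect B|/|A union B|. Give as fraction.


A intersect B = [9]
|A intersect B| = 1
A union B = [2, 6, 8, 9, 10, 14, 15, 17, 18, 25, 30]
|A union B| = 11
Jaccard = 1/11 = 1/11

1/11


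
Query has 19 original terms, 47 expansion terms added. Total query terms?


Original terms: 19
Expansion terms: 47
Total = 19 + 47 = 66

66


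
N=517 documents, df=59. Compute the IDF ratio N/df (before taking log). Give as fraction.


IDF ratio = N / df
= 517 / 59
= 517/59

517/59


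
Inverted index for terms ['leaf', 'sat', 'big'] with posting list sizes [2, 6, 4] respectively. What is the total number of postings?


Summing posting list sizes:
'leaf': 2 postings
'sat': 6 postings
'big': 4 postings
Total = 2 + 6 + 4 = 12

12


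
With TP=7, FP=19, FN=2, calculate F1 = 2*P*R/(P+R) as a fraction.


F1 = 2 * P * R / (P + R)
P = TP/(TP+FP) = 7/26 = 7/26
R = TP/(TP+FN) = 7/9 = 7/9
2 * P * R = 2 * 7/26 * 7/9 = 49/117
P + R = 7/26 + 7/9 = 245/234
F1 = 49/117 / 245/234 = 2/5

2/5


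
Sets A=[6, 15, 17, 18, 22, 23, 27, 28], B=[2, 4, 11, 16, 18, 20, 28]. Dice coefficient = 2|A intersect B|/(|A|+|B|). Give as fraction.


A intersect B = [18, 28]
|A intersect B| = 2
|A| = 8, |B| = 7
Dice = 2*2 / (8+7)
= 4 / 15 = 4/15

4/15


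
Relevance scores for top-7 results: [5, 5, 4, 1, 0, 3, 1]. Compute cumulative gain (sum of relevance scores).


Cumulative Gain = sum of relevance scores
Position 1: rel=5, running sum=5
Position 2: rel=5, running sum=10
Position 3: rel=4, running sum=14
Position 4: rel=1, running sum=15
Position 5: rel=0, running sum=15
Position 6: rel=3, running sum=18
Position 7: rel=1, running sum=19
CG = 19

19


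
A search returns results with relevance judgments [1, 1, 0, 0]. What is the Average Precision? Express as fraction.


Computing P@k for each relevant position:
Position 1: relevant, P@1 = 1/1 = 1
Position 2: relevant, P@2 = 2/2 = 1
Position 3: not relevant
Position 4: not relevant
Sum of P@k = 1 + 1 = 2
AP = 2 / 2 = 1

1


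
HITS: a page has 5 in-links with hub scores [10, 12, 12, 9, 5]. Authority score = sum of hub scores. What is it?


Authority = sum of hub scores of in-linkers
In-link 1: hub score = 10
In-link 2: hub score = 12
In-link 3: hub score = 12
In-link 4: hub score = 9
In-link 5: hub score = 5
Authority = 10 + 12 + 12 + 9 + 5 = 48

48


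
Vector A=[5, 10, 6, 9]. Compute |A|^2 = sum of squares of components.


|A|^2 = sum of squared components
A[0]^2 = 5^2 = 25
A[1]^2 = 10^2 = 100
A[2]^2 = 6^2 = 36
A[3]^2 = 9^2 = 81
Sum = 25 + 100 + 36 + 81 = 242

242


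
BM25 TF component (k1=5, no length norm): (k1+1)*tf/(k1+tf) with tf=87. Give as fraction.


BM25 TF component = (k1+1)*tf / (k1+tf)
k1 = 5, tf = 87
Numerator = (5+1)*87 = 522
Denominator = 5 + 87 = 92
= 522/92 = 261/46

261/46


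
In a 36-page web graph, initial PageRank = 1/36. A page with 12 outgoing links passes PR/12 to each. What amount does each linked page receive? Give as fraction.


Initial PR = 1/36 = 1/36
Outlinks = 12
Contribution per link = PR / outlinks
= 1/36 / 12
= 1/432

1/432


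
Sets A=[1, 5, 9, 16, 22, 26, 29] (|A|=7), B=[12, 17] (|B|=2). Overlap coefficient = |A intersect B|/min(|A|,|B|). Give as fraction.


A intersect B = []
|A intersect B| = 0
min(|A|, |B|) = min(7, 2) = 2
Overlap = 0 / 2 = 0

0


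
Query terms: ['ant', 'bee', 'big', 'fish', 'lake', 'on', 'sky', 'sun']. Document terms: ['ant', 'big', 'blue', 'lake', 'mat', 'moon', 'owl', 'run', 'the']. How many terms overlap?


Query terms: ['ant', 'bee', 'big', 'fish', 'lake', 'on', 'sky', 'sun']
Document terms: ['ant', 'big', 'blue', 'lake', 'mat', 'moon', 'owl', 'run', 'the']
Common terms: ['ant', 'big', 'lake']
Overlap count = 3

3


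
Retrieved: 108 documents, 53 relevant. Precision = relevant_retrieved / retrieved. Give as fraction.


Precision = relevant_retrieved / total_retrieved
= 53 / 108
= 53 / (53 + 55)
= 53/108

53/108


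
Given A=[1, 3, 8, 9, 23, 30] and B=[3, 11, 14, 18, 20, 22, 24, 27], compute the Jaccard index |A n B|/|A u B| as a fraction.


A intersect B = [3]
|A intersect B| = 1
A union B = [1, 3, 8, 9, 11, 14, 18, 20, 22, 23, 24, 27, 30]
|A union B| = 13
Jaccard = 1/13 = 1/13

1/13


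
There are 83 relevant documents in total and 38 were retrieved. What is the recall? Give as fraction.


Recall = retrieved_relevant / total_relevant
= 38 / 83
= 38 / (38 + 45)
= 38/83

38/83


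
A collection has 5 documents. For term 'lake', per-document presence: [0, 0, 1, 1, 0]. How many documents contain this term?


Checking each document for 'lake':
Doc 1: absent
Doc 2: absent
Doc 3: present
Doc 4: present
Doc 5: absent
df = sum of presences = 0 + 0 + 1 + 1 + 0 = 2

2


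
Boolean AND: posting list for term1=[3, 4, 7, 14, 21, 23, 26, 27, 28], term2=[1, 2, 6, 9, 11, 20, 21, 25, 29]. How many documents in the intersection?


Boolean AND: find intersection of posting lists
term1 docs: [3, 4, 7, 14, 21, 23, 26, 27, 28]
term2 docs: [1, 2, 6, 9, 11, 20, 21, 25, 29]
Intersection: [21]
|intersection| = 1

1


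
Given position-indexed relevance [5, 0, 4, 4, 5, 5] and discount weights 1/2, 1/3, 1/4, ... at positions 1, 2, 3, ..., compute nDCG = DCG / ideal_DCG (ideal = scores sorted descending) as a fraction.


Position discount weights w_i = 1/(i+1) for i=1..6:
Weights = [1/2, 1/3, 1/4, 1/5, 1/6, 1/7]
Actual relevance: [5, 0, 4, 4, 5, 5]
DCG = 5/2 + 0/3 + 4/4 + 4/5 + 5/6 + 5/7 = 614/105
Ideal relevance (sorted desc): [5, 5, 5, 4, 4, 0]
Ideal DCG = 5/2 + 5/3 + 5/4 + 4/5 + 4/6 + 0/7 = 413/60
nDCG = DCG / ideal_DCG = 614/105 / 413/60 = 2456/2891

2456/2891


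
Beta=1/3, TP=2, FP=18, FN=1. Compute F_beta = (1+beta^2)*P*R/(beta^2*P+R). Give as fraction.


P = TP/(TP+FP) = 2/20 = 1/10
R = TP/(TP+FN) = 2/3 = 2/3
beta^2 = 1/3^2 = 1/9
(1 + beta^2) = 10/9
Numerator = (1+beta^2)*P*R = 2/27
Denominator = beta^2*P + R = 1/90 + 2/3 = 61/90
F_beta = 20/183

20/183


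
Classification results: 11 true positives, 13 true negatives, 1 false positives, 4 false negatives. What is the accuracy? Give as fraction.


Accuracy = (TP + TN) / (TP + TN + FP + FN)
TP + TN = 11 + 13 = 24
Total = 11 + 13 + 1 + 4 = 29
Accuracy = 24 / 29 = 24/29

24/29


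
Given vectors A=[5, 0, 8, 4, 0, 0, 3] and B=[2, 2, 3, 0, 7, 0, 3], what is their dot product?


Dot product = sum of element-wise products
A[0]*B[0] = 5*2 = 10
A[1]*B[1] = 0*2 = 0
A[2]*B[2] = 8*3 = 24
A[3]*B[3] = 4*0 = 0
A[4]*B[4] = 0*7 = 0
A[5]*B[5] = 0*0 = 0
A[6]*B[6] = 3*3 = 9
Sum = 10 + 0 + 24 + 0 + 0 + 0 + 9 = 43

43


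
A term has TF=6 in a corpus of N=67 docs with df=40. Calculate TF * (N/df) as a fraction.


TF * (N/df)
= 6 * (67/40)
= 6 * 67/40
= 201/20

201/20


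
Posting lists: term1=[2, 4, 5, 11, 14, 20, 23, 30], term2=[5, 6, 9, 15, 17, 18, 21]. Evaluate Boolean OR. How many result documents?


Boolean OR: find union of posting lists
term1 docs: [2, 4, 5, 11, 14, 20, 23, 30]
term2 docs: [5, 6, 9, 15, 17, 18, 21]
Union: [2, 4, 5, 6, 9, 11, 14, 15, 17, 18, 20, 21, 23, 30]
|union| = 14

14


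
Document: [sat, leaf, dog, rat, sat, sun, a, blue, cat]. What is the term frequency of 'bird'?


Document has 9 words
Scanning for 'bird':
Term not found in document
Count = 0

0


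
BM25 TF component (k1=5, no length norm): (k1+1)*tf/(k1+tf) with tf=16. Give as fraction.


BM25 TF component = (k1+1)*tf / (k1+tf)
k1 = 5, tf = 16
Numerator = (5+1)*16 = 96
Denominator = 5 + 16 = 21
= 96/21 = 32/7

32/7


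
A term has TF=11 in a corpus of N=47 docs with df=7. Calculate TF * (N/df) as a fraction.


TF * (N/df)
= 11 * (47/7)
= 11 * 47/7
= 517/7

517/7


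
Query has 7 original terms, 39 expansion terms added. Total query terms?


Original terms: 7
Expansion terms: 39
Total = 7 + 39 = 46

46


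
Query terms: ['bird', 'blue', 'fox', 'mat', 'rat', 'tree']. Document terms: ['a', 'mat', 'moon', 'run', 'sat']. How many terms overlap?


Query terms: ['bird', 'blue', 'fox', 'mat', 'rat', 'tree']
Document terms: ['a', 'mat', 'moon', 'run', 'sat']
Common terms: ['mat']
Overlap count = 1

1


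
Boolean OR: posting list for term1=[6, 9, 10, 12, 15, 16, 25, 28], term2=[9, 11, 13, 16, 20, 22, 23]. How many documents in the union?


Boolean OR: find union of posting lists
term1 docs: [6, 9, 10, 12, 15, 16, 25, 28]
term2 docs: [9, 11, 13, 16, 20, 22, 23]
Union: [6, 9, 10, 11, 12, 13, 15, 16, 20, 22, 23, 25, 28]
|union| = 13

13


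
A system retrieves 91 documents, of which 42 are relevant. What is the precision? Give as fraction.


Precision = relevant_retrieved / total_retrieved
= 42 / 91
= 42 / (42 + 49)
= 6/13

6/13


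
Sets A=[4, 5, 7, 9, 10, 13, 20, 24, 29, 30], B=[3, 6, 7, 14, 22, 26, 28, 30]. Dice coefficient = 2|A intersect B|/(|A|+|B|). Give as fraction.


A intersect B = [7, 30]
|A intersect B| = 2
|A| = 10, |B| = 8
Dice = 2*2 / (10+8)
= 4 / 18 = 2/9

2/9


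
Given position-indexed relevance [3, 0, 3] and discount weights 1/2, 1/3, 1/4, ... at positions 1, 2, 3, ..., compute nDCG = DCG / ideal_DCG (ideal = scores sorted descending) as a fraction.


Position discount weights w_i = 1/(i+1) for i=1..3:
Weights = [1/2, 1/3, 1/4]
Actual relevance: [3, 0, 3]
DCG = 3/2 + 0/3 + 3/4 = 9/4
Ideal relevance (sorted desc): [3, 3, 0]
Ideal DCG = 3/2 + 3/3 + 0/4 = 5/2
nDCG = DCG / ideal_DCG = 9/4 / 5/2 = 9/10

9/10


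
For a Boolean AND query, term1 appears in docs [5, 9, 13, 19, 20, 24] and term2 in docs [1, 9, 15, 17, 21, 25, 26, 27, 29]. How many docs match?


Boolean AND: find intersection of posting lists
term1 docs: [5, 9, 13, 19, 20, 24]
term2 docs: [1, 9, 15, 17, 21, 25, 26, 27, 29]
Intersection: [9]
|intersection| = 1

1


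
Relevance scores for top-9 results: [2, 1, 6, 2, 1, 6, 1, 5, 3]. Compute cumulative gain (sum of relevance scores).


Cumulative Gain = sum of relevance scores
Position 1: rel=2, running sum=2
Position 2: rel=1, running sum=3
Position 3: rel=6, running sum=9
Position 4: rel=2, running sum=11
Position 5: rel=1, running sum=12
Position 6: rel=6, running sum=18
Position 7: rel=1, running sum=19
Position 8: rel=5, running sum=24
Position 9: rel=3, running sum=27
CG = 27

27


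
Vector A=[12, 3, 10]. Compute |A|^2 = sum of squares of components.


|A|^2 = sum of squared components
A[0]^2 = 12^2 = 144
A[1]^2 = 3^2 = 9
A[2]^2 = 10^2 = 100
Sum = 144 + 9 + 100 = 253

253


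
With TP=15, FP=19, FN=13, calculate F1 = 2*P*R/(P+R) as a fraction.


F1 = 2 * P * R / (P + R)
P = TP/(TP+FP) = 15/34 = 15/34
R = TP/(TP+FN) = 15/28 = 15/28
2 * P * R = 2 * 15/34 * 15/28 = 225/476
P + R = 15/34 + 15/28 = 465/476
F1 = 225/476 / 465/476 = 15/31

15/31


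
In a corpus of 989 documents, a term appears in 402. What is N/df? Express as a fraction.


IDF ratio = N / df
= 989 / 402
= 989/402

989/402


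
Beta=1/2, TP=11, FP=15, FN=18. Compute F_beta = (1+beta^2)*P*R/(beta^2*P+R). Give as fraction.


P = TP/(TP+FP) = 11/26 = 11/26
R = TP/(TP+FN) = 11/29 = 11/29
beta^2 = 1/2^2 = 1/4
(1 + beta^2) = 5/4
Numerator = (1+beta^2)*P*R = 605/3016
Denominator = beta^2*P + R = 11/104 + 11/29 = 1463/3016
F_beta = 55/133

55/133


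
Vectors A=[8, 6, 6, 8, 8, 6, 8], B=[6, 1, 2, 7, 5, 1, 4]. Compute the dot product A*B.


Dot product = sum of element-wise products
A[0]*B[0] = 8*6 = 48
A[1]*B[1] = 6*1 = 6
A[2]*B[2] = 6*2 = 12
A[3]*B[3] = 8*7 = 56
A[4]*B[4] = 8*5 = 40
A[5]*B[5] = 6*1 = 6
A[6]*B[6] = 8*4 = 32
Sum = 48 + 6 + 12 + 56 + 40 + 6 + 32 = 200

200


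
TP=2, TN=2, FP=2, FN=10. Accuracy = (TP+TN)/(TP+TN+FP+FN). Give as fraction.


Accuracy = (TP + TN) / (TP + TN + FP + FN)
TP + TN = 2 + 2 = 4
Total = 2 + 2 + 2 + 10 = 16
Accuracy = 4 / 16 = 1/4

1/4


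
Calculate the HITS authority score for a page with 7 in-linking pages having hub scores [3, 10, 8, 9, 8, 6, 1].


Authority = sum of hub scores of in-linkers
In-link 1: hub score = 3
In-link 2: hub score = 10
In-link 3: hub score = 8
In-link 4: hub score = 9
In-link 5: hub score = 8
In-link 6: hub score = 6
In-link 7: hub score = 1
Authority = 3 + 10 + 8 + 9 + 8 + 6 + 1 = 45

45


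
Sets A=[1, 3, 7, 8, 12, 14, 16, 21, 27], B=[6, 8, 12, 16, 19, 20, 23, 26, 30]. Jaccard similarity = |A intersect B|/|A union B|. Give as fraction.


A intersect B = [8, 12, 16]
|A intersect B| = 3
A union B = [1, 3, 6, 7, 8, 12, 14, 16, 19, 20, 21, 23, 26, 27, 30]
|A union B| = 15
Jaccard = 3/15 = 1/5

1/5


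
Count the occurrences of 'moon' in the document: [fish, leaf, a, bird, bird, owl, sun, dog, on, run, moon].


Document has 11 words
Scanning for 'moon':
Found at positions: [10]
Count = 1

1


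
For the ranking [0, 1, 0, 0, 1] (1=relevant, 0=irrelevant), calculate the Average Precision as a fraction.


Computing P@k for each relevant position:
Position 1: not relevant
Position 2: relevant, P@2 = 1/2 = 1/2
Position 3: not relevant
Position 4: not relevant
Position 5: relevant, P@5 = 2/5 = 2/5
Sum of P@k = 1/2 + 2/5 = 9/10
AP = 9/10 / 2 = 9/20

9/20


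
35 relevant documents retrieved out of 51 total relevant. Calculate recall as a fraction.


Recall = retrieved_relevant / total_relevant
= 35 / 51
= 35 / (35 + 16)
= 35/51

35/51


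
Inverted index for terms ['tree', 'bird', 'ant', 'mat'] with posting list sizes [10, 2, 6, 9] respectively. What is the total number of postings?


Summing posting list sizes:
'tree': 10 postings
'bird': 2 postings
'ant': 6 postings
'mat': 9 postings
Total = 10 + 2 + 6 + 9 = 27

27


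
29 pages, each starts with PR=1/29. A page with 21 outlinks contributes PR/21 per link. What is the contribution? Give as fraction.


Initial PR = 1/29 = 1/29
Outlinks = 21
Contribution per link = PR / outlinks
= 1/29 / 21
= 1/609

1/609


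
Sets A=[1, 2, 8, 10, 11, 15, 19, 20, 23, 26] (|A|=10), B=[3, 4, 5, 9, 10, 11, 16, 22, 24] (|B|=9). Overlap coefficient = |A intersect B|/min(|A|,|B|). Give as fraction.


A intersect B = [10, 11]
|A intersect B| = 2
min(|A|, |B|) = min(10, 9) = 9
Overlap = 2 / 9 = 2/9

2/9


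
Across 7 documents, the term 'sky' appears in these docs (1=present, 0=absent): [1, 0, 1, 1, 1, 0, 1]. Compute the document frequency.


Checking each document for 'sky':
Doc 1: present
Doc 2: absent
Doc 3: present
Doc 4: present
Doc 5: present
Doc 6: absent
Doc 7: present
df = sum of presences = 1 + 0 + 1 + 1 + 1 + 0 + 1 = 5

5


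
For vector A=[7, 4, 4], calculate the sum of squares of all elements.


|A|^2 = sum of squared components
A[0]^2 = 7^2 = 49
A[1]^2 = 4^2 = 16
A[2]^2 = 4^2 = 16
Sum = 49 + 16 + 16 = 81

81


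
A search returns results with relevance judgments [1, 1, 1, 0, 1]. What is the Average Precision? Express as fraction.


Computing P@k for each relevant position:
Position 1: relevant, P@1 = 1/1 = 1
Position 2: relevant, P@2 = 2/2 = 1
Position 3: relevant, P@3 = 3/3 = 1
Position 4: not relevant
Position 5: relevant, P@5 = 4/5 = 4/5
Sum of P@k = 1 + 1 + 1 + 4/5 = 19/5
AP = 19/5 / 4 = 19/20

19/20


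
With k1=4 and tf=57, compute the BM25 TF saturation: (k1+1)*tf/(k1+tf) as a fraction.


BM25 TF component = (k1+1)*tf / (k1+tf)
k1 = 4, tf = 57
Numerator = (4+1)*57 = 285
Denominator = 4 + 57 = 61
= 285/61 = 285/61

285/61


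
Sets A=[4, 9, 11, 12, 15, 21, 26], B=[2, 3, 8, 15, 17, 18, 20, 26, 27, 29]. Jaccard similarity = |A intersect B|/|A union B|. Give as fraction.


A intersect B = [15, 26]
|A intersect B| = 2
A union B = [2, 3, 4, 8, 9, 11, 12, 15, 17, 18, 20, 21, 26, 27, 29]
|A union B| = 15
Jaccard = 2/15 = 2/15

2/15


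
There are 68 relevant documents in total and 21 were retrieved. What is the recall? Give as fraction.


Recall = retrieved_relevant / total_relevant
= 21 / 68
= 21 / (21 + 47)
= 21/68

21/68


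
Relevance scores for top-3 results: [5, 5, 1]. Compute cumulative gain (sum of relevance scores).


Cumulative Gain = sum of relevance scores
Position 1: rel=5, running sum=5
Position 2: rel=5, running sum=10
Position 3: rel=1, running sum=11
CG = 11

11


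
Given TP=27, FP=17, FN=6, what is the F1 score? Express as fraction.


F1 = 2 * P * R / (P + R)
P = TP/(TP+FP) = 27/44 = 27/44
R = TP/(TP+FN) = 27/33 = 9/11
2 * P * R = 2 * 27/44 * 9/11 = 243/242
P + R = 27/44 + 9/11 = 63/44
F1 = 243/242 / 63/44 = 54/77

54/77


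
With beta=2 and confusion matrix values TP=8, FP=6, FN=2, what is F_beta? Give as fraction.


P = TP/(TP+FP) = 8/14 = 4/7
R = TP/(TP+FN) = 8/10 = 4/5
beta^2 = 2^2 = 4
(1 + beta^2) = 5
Numerator = (1+beta^2)*P*R = 16/7
Denominator = beta^2*P + R = 16/7 + 4/5 = 108/35
F_beta = 20/27

20/27


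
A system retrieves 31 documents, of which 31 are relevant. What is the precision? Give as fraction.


Precision = relevant_retrieved / total_retrieved
= 31 / 31
= 31 / (31 + 0)
= 1

1


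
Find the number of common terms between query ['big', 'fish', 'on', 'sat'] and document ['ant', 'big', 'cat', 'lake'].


Query terms: ['big', 'fish', 'on', 'sat']
Document terms: ['ant', 'big', 'cat', 'lake']
Common terms: ['big']
Overlap count = 1

1


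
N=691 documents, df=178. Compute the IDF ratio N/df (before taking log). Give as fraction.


IDF ratio = N / df
= 691 / 178
= 691/178

691/178


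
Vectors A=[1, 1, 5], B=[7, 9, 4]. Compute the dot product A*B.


Dot product = sum of element-wise products
A[0]*B[0] = 1*7 = 7
A[1]*B[1] = 1*9 = 9
A[2]*B[2] = 5*4 = 20
Sum = 7 + 9 + 20 = 36

36


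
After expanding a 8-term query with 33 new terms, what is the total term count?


Original terms: 8
Expansion terms: 33
Total = 8 + 33 = 41

41


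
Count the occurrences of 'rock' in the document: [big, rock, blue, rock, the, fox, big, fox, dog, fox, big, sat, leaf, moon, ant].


Document has 15 words
Scanning for 'rock':
Found at positions: [1, 3]
Count = 2

2


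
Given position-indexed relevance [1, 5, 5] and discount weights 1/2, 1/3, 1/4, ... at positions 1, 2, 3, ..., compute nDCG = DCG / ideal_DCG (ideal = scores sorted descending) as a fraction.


Position discount weights w_i = 1/(i+1) for i=1..3:
Weights = [1/2, 1/3, 1/4]
Actual relevance: [1, 5, 5]
DCG = 1/2 + 5/3 + 5/4 = 41/12
Ideal relevance (sorted desc): [5, 5, 1]
Ideal DCG = 5/2 + 5/3 + 1/4 = 53/12
nDCG = DCG / ideal_DCG = 41/12 / 53/12 = 41/53

41/53


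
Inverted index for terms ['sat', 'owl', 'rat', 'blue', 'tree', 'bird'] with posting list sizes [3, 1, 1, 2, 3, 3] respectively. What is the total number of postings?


Summing posting list sizes:
'sat': 3 postings
'owl': 1 postings
'rat': 1 postings
'blue': 2 postings
'tree': 3 postings
'bird': 3 postings
Total = 3 + 1 + 1 + 2 + 3 + 3 = 13

13


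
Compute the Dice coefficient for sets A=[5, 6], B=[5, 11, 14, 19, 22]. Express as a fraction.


A intersect B = [5]
|A intersect B| = 1
|A| = 2, |B| = 5
Dice = 2*1 / (2+5)
= 2 / 7 = 2/7

2/7


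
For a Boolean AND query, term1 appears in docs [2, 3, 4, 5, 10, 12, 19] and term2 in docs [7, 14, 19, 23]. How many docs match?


Boolean AND: find intersection of posting lists
term1 docs: [2, 3, 4, 5, 10, 12, 19]
term2 docs: [7, 14, 19, 23]
Intersection: [19]
|intersection| = 1

1


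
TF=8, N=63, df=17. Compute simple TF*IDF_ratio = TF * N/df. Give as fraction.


TF * (N/df)
= 8 * (63/17)
= 8 * 63/17
= 504/17

504/17


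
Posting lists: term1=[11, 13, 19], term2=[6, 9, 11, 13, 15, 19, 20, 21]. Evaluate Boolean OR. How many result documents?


Boolean OR: find union of posting lists
term1 docs: [11, 13, 19]
term2 docs: [6, 9, 11, 13, 15, 19, 20, 21]
Union: [6, 9, 11, 13, 15, 19, 20, 21]
|union| = 8

8


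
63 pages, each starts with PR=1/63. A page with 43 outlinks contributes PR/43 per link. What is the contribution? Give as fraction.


Initial PR = 1/63 = 1/63
Outlinks = 43
Contribution per link = PR / outlinks
= 1/63 / 43
= 1/2709

1/2709


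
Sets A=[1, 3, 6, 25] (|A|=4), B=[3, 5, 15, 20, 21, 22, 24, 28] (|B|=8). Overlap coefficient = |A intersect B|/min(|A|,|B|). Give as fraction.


A intersect B = [3]
|A intersect B| = 1
min(|A|, |B|) = min(4, 8) = 4
Overlap = 1 / 4 = 1/4

1/4


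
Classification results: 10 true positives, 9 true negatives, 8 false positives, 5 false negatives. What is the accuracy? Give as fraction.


Accuracy = (TP + TN) / (TP + TN + FP + FN)
TP + TN = 10 + 9 = 19
Total = 10 + 9 + 8 + 5 = 32
Accuracy = 19 / 32 = 19/32

19/32


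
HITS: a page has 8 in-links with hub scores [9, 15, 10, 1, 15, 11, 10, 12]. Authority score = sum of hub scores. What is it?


Authority = sum of hub scores of in-linkers
In-link 1: hub score = 9
In-link 2: hub score = 15
In-link 3: hub score = 10
In-link 4: hub score = 1
In-link 5: hub score = 15
In-link 6: hub score = 11
In-link 7: hub score = 10
In-link 8: hub score = 12
Authority = 9 + 15 + 10 + 1 + 15 + 11 + 10 + 12 = 83

83


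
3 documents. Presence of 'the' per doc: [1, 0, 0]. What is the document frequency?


Checking each document for 'the':
Doc 1: present
Doc 2: absent
Doc 3: absent
df = sum of presences = 1 + 0 + 0 = 1

1


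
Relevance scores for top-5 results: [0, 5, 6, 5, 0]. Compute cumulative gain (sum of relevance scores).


Cumulative Gain = sum of relevance scores
Position 1: rel=0, running sum=0
Position 2: rel=5, running sum=5
Position 3: rel=6, running sum=11
Position 4: rel=5, running sum=16
Position 5: rel=0, running sum=16
CG = 16

16
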